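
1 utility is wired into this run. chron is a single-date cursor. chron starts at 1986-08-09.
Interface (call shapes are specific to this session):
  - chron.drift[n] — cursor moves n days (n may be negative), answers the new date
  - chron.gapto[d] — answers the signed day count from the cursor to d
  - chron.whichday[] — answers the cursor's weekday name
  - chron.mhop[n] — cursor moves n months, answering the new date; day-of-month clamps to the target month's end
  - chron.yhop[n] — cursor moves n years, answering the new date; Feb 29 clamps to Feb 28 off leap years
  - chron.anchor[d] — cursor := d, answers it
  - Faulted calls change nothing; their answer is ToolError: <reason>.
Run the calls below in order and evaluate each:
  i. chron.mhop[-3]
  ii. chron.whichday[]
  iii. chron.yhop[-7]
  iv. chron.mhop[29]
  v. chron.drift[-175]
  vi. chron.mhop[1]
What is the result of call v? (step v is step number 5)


Answer: 1981-04-17

Derivation:
;; mhop(-3) : 1986-05-09
;; whichday() : Friday
;; yhop(-7) : 1979-05-09
;; mhop(29) : 1981-10-09
;; drift(-175) : 1981-04-17
;; mhop(1) : 1981-05-17


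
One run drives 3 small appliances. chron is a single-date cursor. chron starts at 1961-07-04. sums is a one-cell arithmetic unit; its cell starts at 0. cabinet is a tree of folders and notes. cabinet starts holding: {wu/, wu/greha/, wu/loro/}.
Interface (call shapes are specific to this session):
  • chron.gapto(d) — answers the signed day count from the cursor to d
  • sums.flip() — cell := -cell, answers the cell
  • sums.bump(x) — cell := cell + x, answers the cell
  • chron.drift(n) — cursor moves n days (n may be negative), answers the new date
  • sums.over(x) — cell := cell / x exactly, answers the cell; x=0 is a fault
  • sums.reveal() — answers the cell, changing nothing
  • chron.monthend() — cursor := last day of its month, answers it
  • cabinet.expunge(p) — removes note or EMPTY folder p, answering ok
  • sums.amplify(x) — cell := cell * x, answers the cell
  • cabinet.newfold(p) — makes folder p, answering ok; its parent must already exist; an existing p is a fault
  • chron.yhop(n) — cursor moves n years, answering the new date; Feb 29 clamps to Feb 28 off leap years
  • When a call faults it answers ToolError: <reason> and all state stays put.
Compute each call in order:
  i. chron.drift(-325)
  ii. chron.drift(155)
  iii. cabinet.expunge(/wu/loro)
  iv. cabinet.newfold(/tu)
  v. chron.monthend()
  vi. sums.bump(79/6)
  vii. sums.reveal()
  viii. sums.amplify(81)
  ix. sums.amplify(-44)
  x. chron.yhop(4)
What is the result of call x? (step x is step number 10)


! 1. drift(-325) => 1960-08-13
! 2. drift(155) => 1961-01-15
! 3. expunge(/wu/loro) => ok
! 4. newfold(/tu) => ok
! 5. monthend() => 1961-01-31
! 6. bump(79/6) => 79/6
! 7. reveal() => 79/6
! 8. amplify(81) => 2133/2
! 9. amplify(-44) => -46926
! 10. yhop(4) => 1965-01-31

Answer: 1965-01-31


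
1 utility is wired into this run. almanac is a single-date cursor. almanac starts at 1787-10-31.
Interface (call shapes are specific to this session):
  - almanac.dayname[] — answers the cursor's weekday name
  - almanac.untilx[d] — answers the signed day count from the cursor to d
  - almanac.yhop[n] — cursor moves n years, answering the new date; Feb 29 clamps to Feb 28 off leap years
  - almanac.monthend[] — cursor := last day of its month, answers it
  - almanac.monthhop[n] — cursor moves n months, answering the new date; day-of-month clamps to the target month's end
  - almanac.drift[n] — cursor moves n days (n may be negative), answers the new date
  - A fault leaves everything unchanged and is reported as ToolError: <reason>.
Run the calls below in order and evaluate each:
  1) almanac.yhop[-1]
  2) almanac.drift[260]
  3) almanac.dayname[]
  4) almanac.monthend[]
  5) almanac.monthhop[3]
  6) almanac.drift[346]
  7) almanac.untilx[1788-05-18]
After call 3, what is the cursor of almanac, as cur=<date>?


>> yhop(n='-1')
<< 1786-10-31
>> drift(n='260')
<< 1787-07-18
>> dayname()
<< Wednesday
>> monthend()
<< 1787-07-31
>> monthhop(n='3')
<< 1787-10-31
>> drift(n='346')
<< 1788-10-11
>> untilx(d='1788-05-18')
<< -146

Answer: cur=1787-07-18


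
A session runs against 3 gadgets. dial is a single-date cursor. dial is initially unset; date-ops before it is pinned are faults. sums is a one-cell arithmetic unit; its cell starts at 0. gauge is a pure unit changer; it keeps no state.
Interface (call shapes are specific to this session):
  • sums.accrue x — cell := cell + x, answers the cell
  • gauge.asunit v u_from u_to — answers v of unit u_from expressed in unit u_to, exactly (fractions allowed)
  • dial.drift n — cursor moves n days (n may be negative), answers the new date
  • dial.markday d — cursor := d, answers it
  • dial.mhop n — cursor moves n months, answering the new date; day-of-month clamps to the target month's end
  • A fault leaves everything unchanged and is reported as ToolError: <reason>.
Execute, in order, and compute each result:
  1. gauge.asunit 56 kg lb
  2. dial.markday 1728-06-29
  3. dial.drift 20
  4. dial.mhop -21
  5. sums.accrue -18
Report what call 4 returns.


Answer: 1726-10-19

Derivation:
Next I call gauge.asunit(v=56, u_from=kg, u_to=lb), and get 800000000/6479891.
Next I call dial.markday(d=1728-06-29), and see 1728-06-29.
I call dial.drift(n=20), and see 1728-07-19.
Now I run dial.mhop(n=-21), → 1726-10-19.
Then sums.accrue(x=-18), and get -18.


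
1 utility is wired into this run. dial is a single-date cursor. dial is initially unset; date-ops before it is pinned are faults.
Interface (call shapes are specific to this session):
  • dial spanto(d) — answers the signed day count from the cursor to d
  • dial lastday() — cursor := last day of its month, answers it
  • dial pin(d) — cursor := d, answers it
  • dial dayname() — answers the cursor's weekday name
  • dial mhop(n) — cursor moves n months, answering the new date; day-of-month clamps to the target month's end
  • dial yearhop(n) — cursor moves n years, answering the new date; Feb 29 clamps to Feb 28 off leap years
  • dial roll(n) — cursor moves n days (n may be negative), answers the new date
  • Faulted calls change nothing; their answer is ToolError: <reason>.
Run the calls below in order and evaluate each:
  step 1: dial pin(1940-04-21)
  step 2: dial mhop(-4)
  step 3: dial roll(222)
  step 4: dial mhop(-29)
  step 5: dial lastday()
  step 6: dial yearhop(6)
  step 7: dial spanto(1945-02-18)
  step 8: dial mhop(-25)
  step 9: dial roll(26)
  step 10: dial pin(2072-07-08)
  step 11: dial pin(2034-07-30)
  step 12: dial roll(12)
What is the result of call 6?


Answer: 1944-02-28

Derivation:
[in] dial pin d: 1940-04-21
:: 1940-04-21
[in] dial mhop n: -4
:: 1939-12-21
[in] dial roll n: 222
:: 1940-07-30
[in] dial mhop n: -29
:: 1938-02-28
[in] dial lastday
:: 1938-02-28
[in] dial yearhop n: 6
:: 1944-02-28
[in] dial spanto d: 1945-02-18
:: 356
[in] dial mhop n: -25
:: 1942-01-28
[in] dial roll n: 26
:: 1942-02-23
[in] dial pin d: 2072-07-08
:: 2072-07-08
[in] dial pin d: 2034-07-30
:: 2034-07-30
[in] dial roll n: 12
:: 2034-08-11


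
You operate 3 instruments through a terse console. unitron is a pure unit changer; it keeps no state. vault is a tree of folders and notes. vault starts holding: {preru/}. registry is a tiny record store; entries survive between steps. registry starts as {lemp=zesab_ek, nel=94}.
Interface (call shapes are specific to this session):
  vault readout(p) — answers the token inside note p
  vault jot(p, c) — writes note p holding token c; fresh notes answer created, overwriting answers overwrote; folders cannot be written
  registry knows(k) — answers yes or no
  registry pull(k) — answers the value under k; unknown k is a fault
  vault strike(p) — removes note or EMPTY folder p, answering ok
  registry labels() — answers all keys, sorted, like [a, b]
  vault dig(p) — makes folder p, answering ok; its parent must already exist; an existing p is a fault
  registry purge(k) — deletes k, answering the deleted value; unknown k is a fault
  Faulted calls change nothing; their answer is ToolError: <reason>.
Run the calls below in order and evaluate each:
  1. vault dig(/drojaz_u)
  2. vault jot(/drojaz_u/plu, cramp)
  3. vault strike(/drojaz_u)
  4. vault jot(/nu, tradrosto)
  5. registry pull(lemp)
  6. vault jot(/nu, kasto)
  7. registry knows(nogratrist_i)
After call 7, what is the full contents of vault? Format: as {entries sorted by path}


Answer: {drojaz_u/, drojaz_u/plu=cramp, nu=kasto, preru/}

Derivation:
>>> vault dig p: /drojaz_u
= ok
>>> vault jot p: /drojaz_u/plu c: cramp
= created
>>> vault strike p: /drojaz_u
= ToolError: not empty
>>> vault jot p: /nu c: tradrosto
= created
>>> registry pull k: lemp
= zesab_ek
>>> vault jot p: /nu c: kasto
= overwrote
>>> registry knows k: nogratrist_i
= no


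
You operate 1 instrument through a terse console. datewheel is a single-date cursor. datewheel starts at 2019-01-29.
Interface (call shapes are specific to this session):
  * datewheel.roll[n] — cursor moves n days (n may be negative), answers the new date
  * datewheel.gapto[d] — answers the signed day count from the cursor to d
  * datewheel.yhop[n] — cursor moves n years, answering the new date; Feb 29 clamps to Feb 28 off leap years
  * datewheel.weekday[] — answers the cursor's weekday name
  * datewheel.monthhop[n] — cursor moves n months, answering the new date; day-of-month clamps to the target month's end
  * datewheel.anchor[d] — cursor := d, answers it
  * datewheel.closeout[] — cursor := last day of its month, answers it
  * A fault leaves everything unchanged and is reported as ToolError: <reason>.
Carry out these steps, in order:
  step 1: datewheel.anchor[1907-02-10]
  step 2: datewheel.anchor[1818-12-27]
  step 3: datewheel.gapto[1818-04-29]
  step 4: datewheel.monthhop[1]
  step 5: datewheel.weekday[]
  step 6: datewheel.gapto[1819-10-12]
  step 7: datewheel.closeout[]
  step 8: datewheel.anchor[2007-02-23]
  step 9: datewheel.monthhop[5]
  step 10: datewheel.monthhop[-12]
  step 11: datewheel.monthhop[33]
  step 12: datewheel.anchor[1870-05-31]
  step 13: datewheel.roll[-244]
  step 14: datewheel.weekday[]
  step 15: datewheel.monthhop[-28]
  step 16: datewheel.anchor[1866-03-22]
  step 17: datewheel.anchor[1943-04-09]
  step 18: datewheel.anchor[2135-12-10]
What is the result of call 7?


[in] datewheel.anchor d→1907-02-10
  1907-02-10
[in] datewheel.anchor d→1818-12-27
  1818-12-27
[in] datewheel.gapto d→1818-04-29
  -242
[in] datewheel.monthhop n→1
  1819-01-27
[in] datewheel.weekday
  Wednesday
[in] datewheel.gapto d→1819-10-12
  258
[in] datewheel.closeout
  1819-01-31
[in] datewheel.anchor d→2007-02-23
  2007-02-23
[in] datewheel.monthhop n→5
  2007-07-23
[in] datewheel.monthhop n→-12
  2006-07-23
[in] datewheel.monthhop n→33
  2009-04-23
[in] datewheel.anchor d→1870-05-31
  1870-05-31
[in] datewheel.roll n→-244
  1869-09-29
[in] datewheel.weekday
  Wednesday
[in] datewheel.monthhop n→-28
  1867-05-29
[in] datewheel.anchor d→1866-03-22
  1866-03-22
[in] datewheel.anchor d→1943-04-09
  1943-04-09
[in] datewheel.anchor d→2135-12-10
  2135-12-10

Answer: 1819-01-31


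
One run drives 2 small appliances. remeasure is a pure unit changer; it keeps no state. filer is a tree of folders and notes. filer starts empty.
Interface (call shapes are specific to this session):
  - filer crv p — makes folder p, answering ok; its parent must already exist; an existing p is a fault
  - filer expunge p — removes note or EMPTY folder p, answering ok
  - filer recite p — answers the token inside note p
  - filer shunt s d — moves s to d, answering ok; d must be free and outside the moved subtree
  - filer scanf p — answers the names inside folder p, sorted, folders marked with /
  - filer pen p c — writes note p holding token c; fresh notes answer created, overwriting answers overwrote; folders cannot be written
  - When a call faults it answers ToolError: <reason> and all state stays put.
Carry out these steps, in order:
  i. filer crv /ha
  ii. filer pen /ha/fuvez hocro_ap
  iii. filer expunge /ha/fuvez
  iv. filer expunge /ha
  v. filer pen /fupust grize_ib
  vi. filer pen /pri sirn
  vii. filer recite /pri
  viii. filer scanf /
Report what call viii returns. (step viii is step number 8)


Answer: [fupust, pri]

Derivation:
! filer crv(p=/ha) == ok
! filer pen(p=/ha/fuvez, c=hocro_ap) == created
! filer expunge(p=/ha/fuvez) == ok
! filer expunge(p=/ha) == ok
! filer pen(p=/fupust, c=grize_ib) == created
! filer pen(p=/pri, c=sirn) == created
! filer recite(p=/pri) == sirn
! filer scanf(p=/) == [fupust, pri]


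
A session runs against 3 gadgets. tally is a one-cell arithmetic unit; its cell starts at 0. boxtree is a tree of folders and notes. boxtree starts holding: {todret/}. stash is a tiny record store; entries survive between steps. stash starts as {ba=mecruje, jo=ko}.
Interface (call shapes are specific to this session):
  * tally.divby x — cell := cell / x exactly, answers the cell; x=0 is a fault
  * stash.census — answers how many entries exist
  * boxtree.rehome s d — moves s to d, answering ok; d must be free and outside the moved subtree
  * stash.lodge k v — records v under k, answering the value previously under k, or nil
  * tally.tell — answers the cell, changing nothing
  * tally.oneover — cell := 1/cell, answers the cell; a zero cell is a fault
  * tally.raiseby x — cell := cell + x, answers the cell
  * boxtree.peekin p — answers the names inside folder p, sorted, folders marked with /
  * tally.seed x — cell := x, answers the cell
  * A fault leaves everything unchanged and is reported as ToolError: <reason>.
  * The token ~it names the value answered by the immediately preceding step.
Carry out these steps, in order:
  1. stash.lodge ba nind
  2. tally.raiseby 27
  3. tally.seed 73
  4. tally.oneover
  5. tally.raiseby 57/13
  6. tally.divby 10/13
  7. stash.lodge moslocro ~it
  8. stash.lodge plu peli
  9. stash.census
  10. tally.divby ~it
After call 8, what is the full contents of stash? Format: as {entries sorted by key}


Answer: {ba=nind, jo=ko, moslocro=2087/365, plu=peli}

Derivation:
Do: stash.lodge[k=ba; v=nind]
See: mecruje
Do: tally.raiseby[x=27]
See: 27
Do: tally.seed[x=73]
See: 73
Do: tally.oneover[]
See: 1/73
Do: tally.raiseby[x=57/13]
See: 4174/949
Do: tally.divby[x=10/13]
See: 2087/365
Do: stash.lodge[k=moslocro; v=~it]
See: nil
Do: stash.lodge[k=plu; v=peli]
See: nil
Do: stash.census[]
See: 4
Do: tally.divby[x=~it]
See: 2087/1460


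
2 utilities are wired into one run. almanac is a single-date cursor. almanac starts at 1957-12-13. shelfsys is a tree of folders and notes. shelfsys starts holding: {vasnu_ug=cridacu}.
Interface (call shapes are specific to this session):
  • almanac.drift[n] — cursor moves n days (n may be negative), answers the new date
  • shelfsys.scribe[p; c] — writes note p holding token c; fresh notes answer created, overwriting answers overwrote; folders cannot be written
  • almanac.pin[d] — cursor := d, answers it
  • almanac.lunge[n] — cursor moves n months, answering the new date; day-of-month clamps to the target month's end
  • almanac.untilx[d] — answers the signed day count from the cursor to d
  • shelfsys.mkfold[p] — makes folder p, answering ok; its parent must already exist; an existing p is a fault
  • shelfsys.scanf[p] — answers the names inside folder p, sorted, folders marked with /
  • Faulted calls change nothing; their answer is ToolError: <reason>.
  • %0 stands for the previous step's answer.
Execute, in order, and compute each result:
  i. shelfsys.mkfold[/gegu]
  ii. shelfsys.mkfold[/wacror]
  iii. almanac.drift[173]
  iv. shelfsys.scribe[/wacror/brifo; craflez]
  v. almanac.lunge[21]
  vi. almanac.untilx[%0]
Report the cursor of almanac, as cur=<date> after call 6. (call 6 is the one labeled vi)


Answer: cur=1960-03-04

Derivation:
I call shelfsys.mkfold on /gegu, yielding ok.
I use shelfsys.mkfold on /wacror, and see ok.
I call almanac.drift on 173, and see 1958-06-04.
I use shelfsys.scribe on /wacror/brifo, craflez, — result: created.
I use almanac.lunge on 21, which returns 1960-03-04.
Calling almanac.untilx on %0, — result: 0.


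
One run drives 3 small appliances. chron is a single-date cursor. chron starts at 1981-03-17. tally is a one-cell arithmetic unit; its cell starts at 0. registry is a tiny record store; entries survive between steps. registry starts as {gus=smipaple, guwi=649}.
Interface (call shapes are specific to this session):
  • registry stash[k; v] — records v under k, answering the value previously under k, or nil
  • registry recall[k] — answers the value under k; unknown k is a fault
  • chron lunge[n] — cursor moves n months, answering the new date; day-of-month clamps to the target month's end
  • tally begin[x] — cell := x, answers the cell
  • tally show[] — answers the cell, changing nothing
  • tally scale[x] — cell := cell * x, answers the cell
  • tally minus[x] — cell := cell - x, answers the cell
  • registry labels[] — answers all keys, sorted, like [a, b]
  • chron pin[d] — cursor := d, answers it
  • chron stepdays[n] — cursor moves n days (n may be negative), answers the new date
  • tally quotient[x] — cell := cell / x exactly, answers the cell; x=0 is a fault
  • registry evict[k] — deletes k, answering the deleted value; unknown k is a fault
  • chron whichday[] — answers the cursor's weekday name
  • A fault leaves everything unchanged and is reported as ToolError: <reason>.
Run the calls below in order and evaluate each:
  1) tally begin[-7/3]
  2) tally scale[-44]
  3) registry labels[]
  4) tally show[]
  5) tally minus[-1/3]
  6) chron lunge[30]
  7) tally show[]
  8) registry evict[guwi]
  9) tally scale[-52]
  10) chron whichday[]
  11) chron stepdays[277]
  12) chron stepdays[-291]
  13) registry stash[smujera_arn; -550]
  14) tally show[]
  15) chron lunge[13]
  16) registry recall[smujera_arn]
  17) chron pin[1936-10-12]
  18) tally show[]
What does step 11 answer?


# tally begin(x='-7/3') == -7/3
# tally scale(x='-44') == 308/3
# registry labels() == [gus, guwi]
# tally show() == 308/3
# tally minus(x='-1/3') == 103
# chron lunge(n='30') == 1983-09-17
# tally show() == 103
# registry evict(k='guwi') == 649
# tally scale(x='-52') == -5356
# chron whichday() == Saturday
# chron stepdays(n='277') == 1984-06-20
# chron stepdays(n='-291') == 1983-09-03
# registry stash(k='smujera_arn', v='-550') == nil
# tally show() == -5356
# chron lunge(n='13') == 1984-10-03
# registry recall(k='smujera_arn') == -550
# chron pin(d='1936-10-12') == 1936-10-12
# tally show() == -5356

Answer: 1984-06-20


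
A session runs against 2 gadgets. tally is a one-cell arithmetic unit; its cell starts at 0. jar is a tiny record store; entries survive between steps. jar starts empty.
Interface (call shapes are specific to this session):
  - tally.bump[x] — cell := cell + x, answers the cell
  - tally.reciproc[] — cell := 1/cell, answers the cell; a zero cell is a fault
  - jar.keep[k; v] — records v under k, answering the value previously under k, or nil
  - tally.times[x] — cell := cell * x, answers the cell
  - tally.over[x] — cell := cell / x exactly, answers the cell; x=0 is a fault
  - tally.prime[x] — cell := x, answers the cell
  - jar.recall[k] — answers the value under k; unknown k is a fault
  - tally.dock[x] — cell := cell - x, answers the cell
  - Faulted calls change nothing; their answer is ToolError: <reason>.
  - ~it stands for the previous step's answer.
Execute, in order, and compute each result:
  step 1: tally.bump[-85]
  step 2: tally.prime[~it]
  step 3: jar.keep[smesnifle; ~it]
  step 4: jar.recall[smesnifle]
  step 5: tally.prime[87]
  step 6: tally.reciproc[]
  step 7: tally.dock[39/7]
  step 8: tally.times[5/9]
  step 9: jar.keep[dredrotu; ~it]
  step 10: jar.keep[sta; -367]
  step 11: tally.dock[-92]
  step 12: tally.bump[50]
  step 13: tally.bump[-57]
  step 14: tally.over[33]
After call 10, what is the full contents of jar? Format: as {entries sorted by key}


Answer: {dredrotu=-16930/5481, smesnifle=-85, sta=-367}

Derivation:
→ tally.bump(x='-85')
← -85
→ tally.prime(x='~it')
← -85
→ jar.keep(k='smesnifle', v='~it')
← nil
→ jar.recall(k='smesnifle')
← -85
→ tally.prime(x='87')
← 87
→ tally.reciproc()
← 1/87
→ tally.dock(x='39/7')
← -3386/609
→ tally.times(x='5/9')
← -16930/5481
→ jar.keep(k='dredrotu', v='~it')
← nil
→ jar.keep(k='sta', v='-367')
← nil
→ tally.dock(x='-92')
← 487322/5481
→ tally.bump(x='50')
← 761372/5481
→ tally.bump(x='-57')
← 448955/5481
→ tally.over(x='33')
← 448955/180873


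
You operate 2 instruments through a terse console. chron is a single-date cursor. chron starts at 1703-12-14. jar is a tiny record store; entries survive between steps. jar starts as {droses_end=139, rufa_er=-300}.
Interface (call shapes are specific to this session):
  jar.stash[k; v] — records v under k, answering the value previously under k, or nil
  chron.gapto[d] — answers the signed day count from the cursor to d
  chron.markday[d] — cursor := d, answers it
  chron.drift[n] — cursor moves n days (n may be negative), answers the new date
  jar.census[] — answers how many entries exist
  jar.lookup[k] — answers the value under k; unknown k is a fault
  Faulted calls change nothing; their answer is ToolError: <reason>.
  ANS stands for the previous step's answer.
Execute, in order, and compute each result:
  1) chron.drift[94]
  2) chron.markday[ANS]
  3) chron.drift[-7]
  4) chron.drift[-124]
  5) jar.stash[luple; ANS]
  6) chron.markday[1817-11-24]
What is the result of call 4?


Answer: 1703-11-07

Derivation:
Act: chron.drift[n='94']
Obs: 1704-03-17
Act: chron.markday[d='ANS']
Obs: 1704-03-17
Act: chron.drift[n='-7']
Obs: 1704-03-10
Act: chron.drift[n='-124']
Obs: 1703-11-07
Act: jar.stash[k='luple'; v='ANS']
Obs: nil
Act: chron.markday[d='1817-11-24']
Obs: 1817-11-24


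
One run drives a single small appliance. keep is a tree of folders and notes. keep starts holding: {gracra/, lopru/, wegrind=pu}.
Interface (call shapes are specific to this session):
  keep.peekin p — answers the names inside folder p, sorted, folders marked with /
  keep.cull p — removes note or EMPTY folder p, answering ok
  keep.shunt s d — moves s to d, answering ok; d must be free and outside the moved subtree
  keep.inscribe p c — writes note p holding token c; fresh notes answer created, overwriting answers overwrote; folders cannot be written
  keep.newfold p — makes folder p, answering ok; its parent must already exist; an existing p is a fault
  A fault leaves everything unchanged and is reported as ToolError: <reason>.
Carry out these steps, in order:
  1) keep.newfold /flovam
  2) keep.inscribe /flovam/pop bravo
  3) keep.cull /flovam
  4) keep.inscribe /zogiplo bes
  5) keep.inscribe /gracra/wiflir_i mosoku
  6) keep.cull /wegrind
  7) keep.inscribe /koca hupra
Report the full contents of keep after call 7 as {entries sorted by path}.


-- keep.newfold(p='/flovam') -> ok
-- keep.inscribe(p='/flovam/pop', c='bravo') -> created
-- keep.cull(p='/flovam') -> ToolError: not empty
-- keep.inscribe(p='/zogiplo', c='bes') -> created
-- keep.inscribe(p='/gracra/wiflir_i', c='mosoku') -> created
-- keep.cull(p='/wegrind') -> ok
-- keep.inscribe(p='/koca', c='hupra') -> created

Answer: {flovam/, flovam/pop=bravo, gracra/, gracra/wiflir_i=mosoku, koca=hupra, lopru/, zogiplo=bes}


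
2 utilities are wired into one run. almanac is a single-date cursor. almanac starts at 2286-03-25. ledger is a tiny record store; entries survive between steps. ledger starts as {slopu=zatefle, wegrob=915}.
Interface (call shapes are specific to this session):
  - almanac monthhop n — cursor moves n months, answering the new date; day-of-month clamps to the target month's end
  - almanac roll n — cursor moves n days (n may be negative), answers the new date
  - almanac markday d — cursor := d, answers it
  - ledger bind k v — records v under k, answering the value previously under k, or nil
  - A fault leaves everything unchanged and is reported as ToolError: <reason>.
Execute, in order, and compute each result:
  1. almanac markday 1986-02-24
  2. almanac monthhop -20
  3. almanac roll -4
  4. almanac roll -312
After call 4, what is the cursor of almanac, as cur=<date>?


Answer: cur=1983-08-13

Derivation:
% 1. almanac markday(1986-02-24) -> 1986-02-24
% 2. almanac monthhop(-20) -> 1984-06-24
% 3. almanac roll(-4) -> 1984-06-20
% 4. almanac roll(-312) -> 1983-08-13


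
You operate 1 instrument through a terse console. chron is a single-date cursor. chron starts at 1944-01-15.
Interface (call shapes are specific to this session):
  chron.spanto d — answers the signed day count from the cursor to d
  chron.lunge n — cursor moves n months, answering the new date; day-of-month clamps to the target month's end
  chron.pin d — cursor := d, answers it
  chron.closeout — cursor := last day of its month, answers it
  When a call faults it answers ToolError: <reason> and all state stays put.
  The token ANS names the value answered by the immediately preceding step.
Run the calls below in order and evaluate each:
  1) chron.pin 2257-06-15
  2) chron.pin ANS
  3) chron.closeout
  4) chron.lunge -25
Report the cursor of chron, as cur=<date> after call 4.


// chron.pin(d: 2257-06-15) -> 2257-06-15
// chron.pin(d: ANS) -> 2257-06-15
// chron.closeout() -> 2257-06-30
// chron.lunge(n: -25) -> 2255-05-30

Answer: cur=2255-05-30


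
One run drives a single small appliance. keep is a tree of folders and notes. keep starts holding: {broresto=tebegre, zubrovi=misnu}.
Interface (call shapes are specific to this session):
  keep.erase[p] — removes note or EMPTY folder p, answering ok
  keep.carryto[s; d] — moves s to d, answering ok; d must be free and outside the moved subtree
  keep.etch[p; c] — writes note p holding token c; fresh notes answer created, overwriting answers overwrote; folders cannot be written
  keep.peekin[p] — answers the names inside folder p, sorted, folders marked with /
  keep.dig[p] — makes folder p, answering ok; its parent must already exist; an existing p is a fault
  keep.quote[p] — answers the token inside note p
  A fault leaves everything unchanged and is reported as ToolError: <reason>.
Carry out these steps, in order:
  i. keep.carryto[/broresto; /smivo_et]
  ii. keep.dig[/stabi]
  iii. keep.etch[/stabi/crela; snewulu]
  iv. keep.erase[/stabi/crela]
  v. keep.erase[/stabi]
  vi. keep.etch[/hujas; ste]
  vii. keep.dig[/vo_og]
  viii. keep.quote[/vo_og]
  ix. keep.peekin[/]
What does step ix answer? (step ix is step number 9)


Answer: [hujas, smivo_et, vo_og/, zubrovi]

Derivation:
;; 1. carryto(s→/broresto, d→/smivo_et) => ok
;; 2. dig(p→/stabi) => ok
;; 3. etch(p→/stabi/crela, c→snewulu) => created
;; 4. erase(p→/stabi/crela) => ok
;; 5. erase(p→/stabi) => ok
;; 6. etch(p→/hujas, c→ste) => created
;; 7. dig(p→/vo_og) => ok
;; 8. quote(p→/vo_og) => ToolError: is a directory
;; 9. peekin(p→/) => [hujas, smivo_et, vo_og/, zubrovi]


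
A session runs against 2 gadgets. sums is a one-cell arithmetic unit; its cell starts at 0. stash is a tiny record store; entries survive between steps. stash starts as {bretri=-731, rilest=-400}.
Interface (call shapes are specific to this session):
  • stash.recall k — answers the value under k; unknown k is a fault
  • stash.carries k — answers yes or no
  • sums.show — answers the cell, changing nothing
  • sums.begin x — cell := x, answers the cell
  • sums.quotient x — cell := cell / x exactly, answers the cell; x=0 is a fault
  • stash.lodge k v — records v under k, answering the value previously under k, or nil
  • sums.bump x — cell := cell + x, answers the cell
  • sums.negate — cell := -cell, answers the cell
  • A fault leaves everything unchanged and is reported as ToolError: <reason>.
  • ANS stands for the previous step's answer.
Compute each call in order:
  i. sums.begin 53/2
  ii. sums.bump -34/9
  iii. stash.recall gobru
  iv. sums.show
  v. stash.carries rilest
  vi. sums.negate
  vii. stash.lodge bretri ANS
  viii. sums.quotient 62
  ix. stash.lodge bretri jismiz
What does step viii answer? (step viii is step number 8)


-> sums.begin(x→53/2)
<- 53/2
-> sums.bump(x→-34/9)
<- 409/18
-> stash.recall(k→gobru)
<- ToolError: no such key gobru
-> sums.show()
<- 409/18
-> stash.carries(k→rilest)
<- yes
-> sums.negate()
<- -409/18
-> stash.lodge(k→bretri, v→ANS)
<- -731
-> sums.quotient(x→62)
<- -409/1116
-> stash.lodge(k→bretri, v→jismiz)
<- -409/18

Answer: -409/1116


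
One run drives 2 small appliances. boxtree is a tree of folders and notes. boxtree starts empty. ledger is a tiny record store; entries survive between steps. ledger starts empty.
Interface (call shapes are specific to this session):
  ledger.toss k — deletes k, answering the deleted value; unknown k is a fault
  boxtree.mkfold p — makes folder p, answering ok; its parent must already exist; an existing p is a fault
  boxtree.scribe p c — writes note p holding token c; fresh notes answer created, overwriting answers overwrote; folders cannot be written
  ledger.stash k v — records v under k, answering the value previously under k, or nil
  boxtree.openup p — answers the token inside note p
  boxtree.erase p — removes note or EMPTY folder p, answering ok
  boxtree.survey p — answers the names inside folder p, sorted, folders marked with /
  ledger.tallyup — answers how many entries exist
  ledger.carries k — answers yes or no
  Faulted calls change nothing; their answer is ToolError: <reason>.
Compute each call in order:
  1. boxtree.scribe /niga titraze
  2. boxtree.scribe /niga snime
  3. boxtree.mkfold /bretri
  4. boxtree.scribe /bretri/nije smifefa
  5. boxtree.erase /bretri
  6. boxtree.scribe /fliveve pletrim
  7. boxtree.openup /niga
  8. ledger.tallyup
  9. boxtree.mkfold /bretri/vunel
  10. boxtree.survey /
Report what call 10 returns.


Answer: [bretri/, fliveve, niga]

Derivation:
;; 1. boxtree.scribe(/niga, titraze) -> created
;; 2. boxtree.scribe(/niga, snime) -> overwrote
;; 3. boxtree.mkfold(/bretri) -> ok
;; 4. boxtree.scribe(/bretri/nije, smifefa) -> created
;; 5. boxtree.erase(/bretri) -> ToolError: not empty
;; 6. boxtree.scribe(/fliveve, pletrim) -> created
;; 7. boxtree.openup(/niga) -> snime
;; 8. ledger.tallyup() -> 0
;; 9. boxtree.mkfold(/bretri/vunel) -> ok
;; 10. boxtree.survey(/) -> [bretri/, fliveve, niga]


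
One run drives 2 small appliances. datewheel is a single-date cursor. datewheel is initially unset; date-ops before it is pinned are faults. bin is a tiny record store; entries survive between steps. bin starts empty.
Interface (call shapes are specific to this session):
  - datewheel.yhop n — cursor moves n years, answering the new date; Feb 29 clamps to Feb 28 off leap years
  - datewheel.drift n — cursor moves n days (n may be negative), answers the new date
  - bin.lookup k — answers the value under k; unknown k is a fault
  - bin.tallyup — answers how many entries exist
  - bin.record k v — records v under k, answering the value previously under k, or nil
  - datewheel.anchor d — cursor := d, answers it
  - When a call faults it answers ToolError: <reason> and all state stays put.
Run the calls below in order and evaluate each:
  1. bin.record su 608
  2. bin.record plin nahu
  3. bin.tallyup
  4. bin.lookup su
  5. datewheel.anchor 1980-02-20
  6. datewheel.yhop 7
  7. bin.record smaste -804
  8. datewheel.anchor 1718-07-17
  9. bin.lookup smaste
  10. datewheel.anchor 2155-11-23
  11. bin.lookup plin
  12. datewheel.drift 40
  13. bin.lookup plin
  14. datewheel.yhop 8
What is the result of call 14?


I run record on su, 608: nil.
I use record on plin, nahu: nil.
Calling tallyup(): 2.
Invoking lookup on su, → 608.
I try anchor on 1980-02-20: 1980-02-20.
Now I run yhop on 7, giving 1987-02-20.
I run record on smaste, -804, giving nil.
I invoke anchor on 1718-07-17, → 1718-07-17.
Invoking lookup on smaste, and see -804.
Invoking anchor on 2155-11-23, and see 2155-11-23.
I try lookup on plin, giving nahu.
Invoking drift on 40, → 2156-01-02.
I try lookup on plin: nahu.
I call yhop on 8, and see 2164-01-02.

Answer: 2164-01-02


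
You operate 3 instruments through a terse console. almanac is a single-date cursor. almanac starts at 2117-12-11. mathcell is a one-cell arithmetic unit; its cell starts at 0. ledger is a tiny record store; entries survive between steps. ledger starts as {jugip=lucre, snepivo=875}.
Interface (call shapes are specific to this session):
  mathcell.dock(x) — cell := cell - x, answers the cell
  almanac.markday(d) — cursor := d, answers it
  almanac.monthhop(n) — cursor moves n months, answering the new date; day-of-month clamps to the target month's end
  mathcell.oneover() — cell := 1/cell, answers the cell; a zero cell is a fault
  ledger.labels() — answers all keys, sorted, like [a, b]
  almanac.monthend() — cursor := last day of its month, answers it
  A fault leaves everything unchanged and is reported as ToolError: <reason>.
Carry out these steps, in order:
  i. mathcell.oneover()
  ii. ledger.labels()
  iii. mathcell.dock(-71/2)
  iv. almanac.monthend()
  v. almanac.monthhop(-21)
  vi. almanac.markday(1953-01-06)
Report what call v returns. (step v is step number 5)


Answer: 2116-03-31

Derivation:
Calling oneover(), which returns ToolError: reciprocal of zero.
Now I run labels, and get [jugip, snepivo].
Calling dock using x: -71/2, and observe 71/2.
I run monthend, and observe 2117-12-31.
I invoke monthhop using n: -21, which returns 2116-03-31.
I run markday using d: 1953-01-06, and see 1953-01-06.


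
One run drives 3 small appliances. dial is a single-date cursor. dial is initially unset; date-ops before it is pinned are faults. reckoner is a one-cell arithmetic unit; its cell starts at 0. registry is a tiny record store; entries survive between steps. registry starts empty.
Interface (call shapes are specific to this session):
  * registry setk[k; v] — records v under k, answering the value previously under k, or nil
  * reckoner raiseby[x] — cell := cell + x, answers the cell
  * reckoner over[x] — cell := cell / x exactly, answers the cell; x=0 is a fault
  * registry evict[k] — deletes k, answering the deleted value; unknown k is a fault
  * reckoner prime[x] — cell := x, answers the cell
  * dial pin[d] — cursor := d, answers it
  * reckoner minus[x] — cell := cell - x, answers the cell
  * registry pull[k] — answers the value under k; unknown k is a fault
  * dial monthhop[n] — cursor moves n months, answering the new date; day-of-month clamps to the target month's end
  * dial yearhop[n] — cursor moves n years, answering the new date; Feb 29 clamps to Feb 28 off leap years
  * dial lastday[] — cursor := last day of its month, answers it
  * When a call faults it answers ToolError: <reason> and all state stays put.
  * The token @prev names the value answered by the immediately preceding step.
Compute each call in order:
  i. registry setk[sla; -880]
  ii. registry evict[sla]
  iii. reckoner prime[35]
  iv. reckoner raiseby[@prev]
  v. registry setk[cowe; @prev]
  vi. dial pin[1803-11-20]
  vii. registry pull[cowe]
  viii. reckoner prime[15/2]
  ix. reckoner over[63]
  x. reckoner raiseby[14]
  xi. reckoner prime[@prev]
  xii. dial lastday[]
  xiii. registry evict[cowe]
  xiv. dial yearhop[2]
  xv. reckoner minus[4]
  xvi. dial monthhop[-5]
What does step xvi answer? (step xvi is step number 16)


Answer: 1805-06-30

Derivation:
Using registry setk(k='sla', v='-880'), and see nil.
I try registry evict(k='sla'): -880.
I try reckoner prime(x='35'), and see 35.
Using reckoner raiseby(x='@prev'): 70.
I use registry setk(k='cowe', v='@prev'), yielding nil.
Then dial pin(d='1803-11-20'), — result: 1803-11-20.
Invoking registry pull(k='cowe'), → 70.
I try reckoner prime(x='15/2'), — result: 15/2.
I use reckoner over(x='63'), and see 5/42.
Then reckoner raiseby(x='14'), yielding 593/42.
I use reckoner prime(x='@prev'), yielding 593/42.
I try dial lastday(), → 1803-11-30.
Then registry evict(k='cowe'), → 70.
Next I call dial yearhop(n='2'), which returns 1805-11-30.
Calling reckoner minus(x='4'), — result: 425/42.
Now I run dial monthhop(n='-5'), → 1805-06-30.


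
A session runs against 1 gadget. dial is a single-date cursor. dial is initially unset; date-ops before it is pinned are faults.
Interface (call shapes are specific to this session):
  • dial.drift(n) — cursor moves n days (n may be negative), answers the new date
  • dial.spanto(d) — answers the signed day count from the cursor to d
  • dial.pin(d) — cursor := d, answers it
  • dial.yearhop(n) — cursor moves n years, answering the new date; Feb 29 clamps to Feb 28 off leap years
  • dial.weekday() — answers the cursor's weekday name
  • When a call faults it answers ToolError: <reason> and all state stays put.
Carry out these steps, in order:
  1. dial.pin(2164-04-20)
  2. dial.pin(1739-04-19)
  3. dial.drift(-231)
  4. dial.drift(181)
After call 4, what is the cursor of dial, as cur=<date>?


;; 1. pin(2164-04-20) : 2164-04-20
;; 2. pin(1739-04-19) : 1739-04-19
;; 3. drift(-231) : 1738-08-31
;; 4. drift(181) : 1739-02-28

Answer: cur=1739-02-28


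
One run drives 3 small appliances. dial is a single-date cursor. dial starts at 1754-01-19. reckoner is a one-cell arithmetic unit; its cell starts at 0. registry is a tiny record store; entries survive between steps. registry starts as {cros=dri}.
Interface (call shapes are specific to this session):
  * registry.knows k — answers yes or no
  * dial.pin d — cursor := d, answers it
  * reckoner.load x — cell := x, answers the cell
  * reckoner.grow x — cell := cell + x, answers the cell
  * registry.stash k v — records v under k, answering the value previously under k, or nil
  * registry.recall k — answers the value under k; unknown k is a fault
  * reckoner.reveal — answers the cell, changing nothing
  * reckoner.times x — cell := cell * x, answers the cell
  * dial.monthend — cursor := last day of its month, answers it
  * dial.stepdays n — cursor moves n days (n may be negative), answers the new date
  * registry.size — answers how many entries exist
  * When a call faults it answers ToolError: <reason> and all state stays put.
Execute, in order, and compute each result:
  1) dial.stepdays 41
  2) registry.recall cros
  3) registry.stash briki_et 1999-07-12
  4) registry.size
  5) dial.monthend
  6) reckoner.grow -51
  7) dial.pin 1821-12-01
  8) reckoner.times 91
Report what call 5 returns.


>>> dial.stepdays n=41
[out] 1754-03-01
>>> registry.recall k=cros
[out] dri
>>> registry.stash k=briki_et v=1999-07-12
[out] nil
>>> registry.size
[out] 2
>>> dial.monthend
[out] 1754-03-31
>>> reckoner.grow x=-51
[out] -51
>>> dial.pin d=1821-12-01
[out] 1821-12-01
>>> reckoner.times x=91
[out] -4641

Answer: 1754-03-31


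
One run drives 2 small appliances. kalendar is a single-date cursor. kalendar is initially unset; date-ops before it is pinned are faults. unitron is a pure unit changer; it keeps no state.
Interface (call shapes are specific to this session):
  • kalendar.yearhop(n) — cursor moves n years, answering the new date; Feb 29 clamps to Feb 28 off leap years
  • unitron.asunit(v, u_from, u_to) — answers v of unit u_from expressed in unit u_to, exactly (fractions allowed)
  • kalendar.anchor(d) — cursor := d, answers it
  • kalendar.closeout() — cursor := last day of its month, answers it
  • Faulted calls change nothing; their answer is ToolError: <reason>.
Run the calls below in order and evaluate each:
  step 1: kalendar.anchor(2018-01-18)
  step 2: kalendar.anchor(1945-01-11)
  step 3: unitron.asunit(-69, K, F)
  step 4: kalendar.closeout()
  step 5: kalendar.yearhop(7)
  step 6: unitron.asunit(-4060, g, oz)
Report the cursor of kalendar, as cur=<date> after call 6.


Answer: cur=1952-01-31

Derivation:
! kalendar.anchor(d: 2018-01-18) ~> 2018-01-18
! kalendar.anchor(d: 1945-01-11) ~> 1945-01-11
! unitron.asunit(v: -69, u_from: K, u_to: F) ~> -58387/100
! kalendar.closeout() ~> 1945-01-31
! kalendar.yearhop(n: 7) ~> 1952-01-31
! unitron.asunit(v: -4060, u_from: g, u_to: oz) ~> -928000000/6479891
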